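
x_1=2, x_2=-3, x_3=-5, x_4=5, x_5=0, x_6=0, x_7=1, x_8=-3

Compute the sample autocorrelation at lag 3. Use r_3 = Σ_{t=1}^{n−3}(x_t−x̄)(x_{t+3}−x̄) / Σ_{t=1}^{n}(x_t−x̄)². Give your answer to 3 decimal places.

Mean x̄ = (2 − 3 − 5 + 5 + 0 + 0 + 1 − 3)/8 = -0.3750
Deviations from mean: 2.3750, -2.6250, -4.6250, 5.3750, 0.3750, 0.3750, 1.3750, -2.6250
Σ(x_t−x̄)(x_{t+3}−x̄) = (12.7656) + (-0.9844) + (-1.7344) + (7.3906) + (-0.9844) = 16.4531
Denominator Σ(x_t−x̄)² = 71.8750
r_3 = 16.4531 / 71.8750 = 0.229

0.229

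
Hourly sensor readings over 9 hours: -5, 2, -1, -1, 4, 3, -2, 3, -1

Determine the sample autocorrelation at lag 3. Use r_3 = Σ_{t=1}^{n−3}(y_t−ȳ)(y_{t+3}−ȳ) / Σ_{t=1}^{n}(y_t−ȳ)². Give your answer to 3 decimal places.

0.281

Mean ȳ = (-5 + 2 − 1 − 1 + 4 + 3 − 2 + 3 − 1)/9 = 0.2222
Σ(y_t−ȳ)(y_{t+3}−ȳ) = (6.3827) + (6.7160) + (-3.3951) + (2.7160) + (10.4938) + (-3.3951) = 19.5185
Denominator Σ(y_t−ȳ)² = 69.5556
r_3 = 19.5185 / 69.5556 = 0.281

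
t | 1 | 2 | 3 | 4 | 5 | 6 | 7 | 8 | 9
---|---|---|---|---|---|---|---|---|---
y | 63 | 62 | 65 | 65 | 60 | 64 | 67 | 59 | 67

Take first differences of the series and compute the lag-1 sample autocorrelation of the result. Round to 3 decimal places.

First differences Δy: -1, 3, 0, -5, 4, 3, -8, 8
Mean of differences = 0.5000
Numerator Σ(Δy_t−Δȳ)(Δy_{t+1}−Δȳ) = -97.7500
Denominator Σ(Δy_t−Δȳ)² = 186.0000
r_1(Δy) = -97.7500 / 186.0000 = -0.526

-0.526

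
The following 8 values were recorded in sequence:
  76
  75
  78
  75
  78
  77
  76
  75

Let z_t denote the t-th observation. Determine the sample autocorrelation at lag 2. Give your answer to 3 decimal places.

0.163

Mean z̄ = (76 + 75 + 78 + 75 + 78 + 77 + 76 + 75)/8 = 76.2500
Deviations from mean: -0.2500, -1.2500, 1.7500, -1.2500, 1.7500, 0.7500, -0.2500, -1.2500
Numerator Σ_{t=1}^{6}(z_t−z̄)(z_{t+2}−z̄) = 1.8750
Denominator Σ(z_t−z̄)² = 11.5000
r_2 = 1.8750 / 11.5000 = 0.163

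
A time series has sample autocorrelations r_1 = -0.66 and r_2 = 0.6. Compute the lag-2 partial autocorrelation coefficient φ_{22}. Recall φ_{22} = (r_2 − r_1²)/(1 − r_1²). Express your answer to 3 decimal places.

φ_{22} = (r_2 − r_1²) / (1 − r_1²)
r_1² = (-0.66)² = 0.4356
Numerator = 0.6 − 0.4356 = 0.1644; denominator = 1 − 0.4356 = 0.5644
φ_{22} = 0.1644 / 0.5644 = 0.291

0.291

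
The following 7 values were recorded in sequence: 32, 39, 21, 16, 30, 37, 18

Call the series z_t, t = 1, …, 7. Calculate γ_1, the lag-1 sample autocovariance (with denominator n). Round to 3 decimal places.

Mean z̄ = (32 + 39 + 21 + 16 + 30 + 37 + 18)/7 = 27.5714
Σ_{t=1}^{6}(z_t−z̄)(z_{t+1}−z̄) = -43.8980
γ_1 = -43.8980 / 7 = -6.271

-6.271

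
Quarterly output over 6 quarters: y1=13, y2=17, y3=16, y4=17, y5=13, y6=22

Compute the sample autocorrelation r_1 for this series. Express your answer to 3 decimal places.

Mean ȳ = (13 + 17 + 16 + 17 + 13 + 22)/6 = 16.3333
Deviations from mean: -3.3333, 0.6667, -0.3333, 0.6667, -3.3333, 5.6667
Σ(y_t−ȳ)(y_{t+1}−ȳ) = (-2.2222) + (-0.2222) + (-0.2222) + (-2.2222) + (-18.8889) = -23.7778
Denominator Σ(y_t−ȳ)² = 55.3333
r_1 = -23.7778 / 55.3333 = -0.430

-0.430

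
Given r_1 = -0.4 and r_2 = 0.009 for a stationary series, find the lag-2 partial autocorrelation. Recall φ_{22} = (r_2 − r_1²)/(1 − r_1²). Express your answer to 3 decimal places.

-0.180

φ_{22} = (r_2 − r_1²) / (1 − r_1²)
r_1² = (-0.4)² = 0.16
Numerator = 0.009 − 0.1600 = -0.1510; denominator = 1 − 0.1600 = 0.8400
φ_{22} = -0.1510 / 0.8400 = -0.180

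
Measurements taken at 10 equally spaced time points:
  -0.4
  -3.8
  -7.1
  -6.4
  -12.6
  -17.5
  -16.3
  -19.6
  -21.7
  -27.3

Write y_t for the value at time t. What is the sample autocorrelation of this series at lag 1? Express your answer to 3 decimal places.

Mean ȳ = (-0.4 − 3.8 − 7.1 − 6.4 − 12.6 − 17.5 − 16.3 − 19.6 − 21.7 − 27.3)/10 = -13.2700
Numerator Σ_{t=1}^{9}(y_t−ȳ)(y_{t+1}−ȳ) = 428.0971
Denominator Σ(y_t−ȳ)² = 676.0810
r_1 = 428.0971 / 676.0810 = 0.633

0.633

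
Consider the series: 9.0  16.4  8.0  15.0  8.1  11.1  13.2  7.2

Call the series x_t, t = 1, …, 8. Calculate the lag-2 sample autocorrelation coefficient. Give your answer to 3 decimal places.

0.349

Mean x̄ = (9.0 + 16.4 + 8.0 + 15.0 + 8.1 + 11.1 + 13.2 + 7.2)/8 = 11.0000
Deviations from mean: -2.0000, 5.4000, -3.0000, 4.0000, -2.9000, 0.1000, 2.2000, -3.8000
Σ(x_t−x̄)(x_{t+2}−x̄) = (6.0000) + (21.6000) + (8.7000) + (0.4000) + (-6.3800) + (-0.3800) = 29.9400
Denominator Σ(x_t−x̄)² = 85.8600
r_2 = 29.9400 / 85.8600 = 0.349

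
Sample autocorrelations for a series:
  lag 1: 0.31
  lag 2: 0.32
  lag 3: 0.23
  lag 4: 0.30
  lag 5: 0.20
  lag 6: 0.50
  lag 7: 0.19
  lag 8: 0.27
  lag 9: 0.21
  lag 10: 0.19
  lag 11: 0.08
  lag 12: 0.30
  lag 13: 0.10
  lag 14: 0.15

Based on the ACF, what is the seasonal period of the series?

The largest autocorrelation is r_6 = 0.50; the remaining lags stay at or below 0.32.
The dominant spike at lag 6 indicates a seasonal period of 6.

6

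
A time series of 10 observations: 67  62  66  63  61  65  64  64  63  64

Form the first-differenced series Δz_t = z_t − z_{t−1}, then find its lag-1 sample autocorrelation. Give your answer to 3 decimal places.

First differences Δz: -5, 4, -3, -2, 4, -1, 0, -1, 1
Mean of differences = -0.3333
Numerator Σ(Δz_t−Δz̄)(Δz_{t+1}−Δz̄) = -38.7778
Denominator Σ(Δz_t−Δz̄)² = 72.0000
r_1(Δz) = -38.7778 / 72.0000 = -0.539

-0.539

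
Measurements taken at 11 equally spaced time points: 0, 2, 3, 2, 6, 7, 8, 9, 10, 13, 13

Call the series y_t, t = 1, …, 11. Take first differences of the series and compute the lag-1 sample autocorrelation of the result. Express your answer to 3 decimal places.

First differences Δy: 2, 1, -1, 4, 1, 1, 1, 1, 3, 0
Mean of differences = 1.3000
Numerator Σ(Δy_t−Δȳ)(Δy_{t+1}−Δȳ) = -8.9900
Denominator Σ(Δy_t−Δȳ)² = 18.1000
r_1(Δy) = -8.9900 / 18.1000 = -0.497

-0.497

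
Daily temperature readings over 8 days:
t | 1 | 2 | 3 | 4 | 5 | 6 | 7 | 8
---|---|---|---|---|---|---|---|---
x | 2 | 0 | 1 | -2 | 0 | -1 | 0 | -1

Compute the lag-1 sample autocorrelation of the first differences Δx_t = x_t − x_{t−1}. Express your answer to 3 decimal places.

-0.770

First differences Δx: -2, 1, -3, 2, -1, 1, -1
Mean of differences = -0.4286
Numerator Σ(Δx_t−Δx̄)(Δx_{t+1}−Δx̄) = -15.1837
Denominator Σ(Δx_t−Δx̄)² = 19.7143
r_1(Δx) = -15.1837 / 19.7143 = -0.770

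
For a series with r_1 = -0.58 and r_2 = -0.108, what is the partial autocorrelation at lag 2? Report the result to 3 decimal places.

-0.670

φ_{22} = (r_2 − r_1²) / (1 − r_1²)
r_1² = (-0.58)² = 0.3364
Numerator = -0.108 − 0.3364 = -0.4444; denominator = 1 − 0.3364 = 0.6636
φ_{22} = -0.4444 / 0.6636 = -0.670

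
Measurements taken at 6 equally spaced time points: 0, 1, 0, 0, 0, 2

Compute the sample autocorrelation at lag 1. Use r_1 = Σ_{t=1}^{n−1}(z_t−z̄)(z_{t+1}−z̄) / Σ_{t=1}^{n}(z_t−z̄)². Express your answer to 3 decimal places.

-0.214

Mean z̄ = (0 + 1 + 0 + 0 + 0 + 2)/6 = 0.5000
Deviations from mean: -0.5000, 0.5000, -0.5000, -0.5000, -0.5000, 1.5000
Numerator Σ_{t=1}^{5}(z_t−z̄)(z_{t+1}−z̄) = -0.7500
Denominator Σ(z_t−z̄)² = 3.5000
r_1 = -0.7500 / 3.5000 = -0.214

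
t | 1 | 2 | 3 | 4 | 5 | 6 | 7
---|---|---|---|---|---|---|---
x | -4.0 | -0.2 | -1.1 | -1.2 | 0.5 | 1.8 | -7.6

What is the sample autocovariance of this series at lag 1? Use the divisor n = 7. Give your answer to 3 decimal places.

-2.031

Mean x̄ = (-4.0 − 0.2 − 1.1 − 1.2 + 0.5 + 1.8 − 7.6)/7 = -1.6857
Deviations: -2.3143, 1.4857, 0.5857, 0.4857, 2.1857, 3.4857, -5.9143
Σ_{t=1}^{6}(x_t−x̄)(x_{t+1}−x̄) = -14.2188
γ_1 = -14.2188 / 7 = -2.031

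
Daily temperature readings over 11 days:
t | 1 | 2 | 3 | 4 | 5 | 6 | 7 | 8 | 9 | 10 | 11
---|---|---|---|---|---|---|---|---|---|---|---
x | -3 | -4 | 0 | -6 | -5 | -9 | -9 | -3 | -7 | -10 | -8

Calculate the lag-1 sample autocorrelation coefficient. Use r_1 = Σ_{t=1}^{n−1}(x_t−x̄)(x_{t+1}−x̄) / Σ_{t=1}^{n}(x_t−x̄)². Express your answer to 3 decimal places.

0.244

Mean x̄ = (-3 − 4 + 0 − 6 − 5 − 9 − 9 − 3 − 7 − 10 − 8)/11 = -5.8182
Numerator Σ_{t=1}^{10}(x_t−x̄)(x_{t+1}−x̄) = 23.7851
Denominator Σ(x_t−x̄)² = 97.6364
r_1 = 23.7851 / 97.6364 = 0.244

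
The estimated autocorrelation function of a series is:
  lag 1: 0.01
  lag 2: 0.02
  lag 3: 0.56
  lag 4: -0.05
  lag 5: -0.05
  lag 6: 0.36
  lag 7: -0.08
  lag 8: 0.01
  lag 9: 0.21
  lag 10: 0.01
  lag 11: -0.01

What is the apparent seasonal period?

The largest autocorrelation is r_3 = 0.56, with weaker echoes at lags 6 (0.36) and 9 (0.21); the remaining lags stay at or below 0.02.
The dominant spike at lag 3 indicates a seasonal period of 3.

3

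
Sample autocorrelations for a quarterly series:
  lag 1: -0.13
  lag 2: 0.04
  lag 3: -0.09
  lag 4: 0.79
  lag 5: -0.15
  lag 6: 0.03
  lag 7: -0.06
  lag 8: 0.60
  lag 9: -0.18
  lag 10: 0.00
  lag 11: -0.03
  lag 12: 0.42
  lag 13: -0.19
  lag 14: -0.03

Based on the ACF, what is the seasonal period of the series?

The largest autocorrelation is r_4 = 0.79, with weaker echoes at lags 8 (0.60) and 12 (0.42); the remaining lags stay at or below 0.04.
The dominant spike at lag 4 indicates a seasonal period of 4.

4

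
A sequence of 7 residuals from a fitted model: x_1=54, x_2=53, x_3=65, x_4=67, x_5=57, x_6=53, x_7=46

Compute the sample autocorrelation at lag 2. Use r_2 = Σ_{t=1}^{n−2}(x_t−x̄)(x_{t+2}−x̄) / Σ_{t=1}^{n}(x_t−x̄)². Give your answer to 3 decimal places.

-0.292

Mean x̄ = (54 + 53 + 65 + 67 + 57 + 53 + 46)/7 = 56.4286
Deviations from mean: -2.4286, -3.4286, 8.5714, 10.5714, 0.5714, -3.4286, -10.4286
Σ(x_t−x̄)(x_{t+2}−x̄) = (-20.8163) + (-36.2449) + (4.8980) + (-36.2449) + (-5.9592) = -94.3673
Denominator Σ(x_t−x̄)² = 323.7143
r_2 = -94.3673 / 323.7143 = -0.292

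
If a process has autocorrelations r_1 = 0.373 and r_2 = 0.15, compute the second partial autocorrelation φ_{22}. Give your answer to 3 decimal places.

0.013

φ_{22} = (r_2 − r_1²) / (1 − r_1²)
r_1² = (0.373)² = 0.139129
Numerator = 0.15 − 0.1391 = 0.0109; denominator = 1 − 0.1391 = 0.8609
φ_{22} = 0.0109 / 0.8609 = 0.013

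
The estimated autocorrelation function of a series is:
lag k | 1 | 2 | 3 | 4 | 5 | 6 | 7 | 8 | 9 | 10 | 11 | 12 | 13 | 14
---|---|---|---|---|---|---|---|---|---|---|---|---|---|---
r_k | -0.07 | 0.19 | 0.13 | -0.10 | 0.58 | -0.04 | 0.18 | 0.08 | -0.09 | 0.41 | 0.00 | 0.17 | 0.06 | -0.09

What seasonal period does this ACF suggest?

The largest autocorrelation is r_5 = 0.58, with a weaker echo at lag 10 (0.41); the remaining lags stay at or below 0.19.
The dominant spike at lag 5 indicates a seasonal period of 5.

5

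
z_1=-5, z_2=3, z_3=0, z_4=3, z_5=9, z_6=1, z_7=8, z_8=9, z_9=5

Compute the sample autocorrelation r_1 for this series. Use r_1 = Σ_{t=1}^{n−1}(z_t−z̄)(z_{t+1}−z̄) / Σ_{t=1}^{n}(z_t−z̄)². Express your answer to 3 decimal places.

0.066

Mean z̄ = (-5 + 3 + 0 + 3 + 9 + 1 + 8 + 9 + 5)/9 = 3.6667
Numerator Σ_{t=1}^{8}(z_t−z̄)(z_{t+1}−z̄) = 11.5556
Denominator Σ(z_t−z̄)² = 174.0000
r_1 = 11.5556 / 174.0000 = 0.066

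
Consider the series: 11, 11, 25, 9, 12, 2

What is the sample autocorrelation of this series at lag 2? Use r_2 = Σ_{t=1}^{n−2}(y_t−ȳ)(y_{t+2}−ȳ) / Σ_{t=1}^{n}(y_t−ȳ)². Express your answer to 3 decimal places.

0.083

Mean ȳ = (11 + 11 + 25 + 9 + 12 + 2)/6 = 11.6667
Deviations from mean: -0.6667, -0.6667, 13.3333, -2.6667, 0.3333, -9.6667
Σ(y_t−ȳ)(y_{t+2}−ȳ) = (-8.8889) + (1.7778) + (4.4444) + (25.7778) = 23.1111
Denominator Σ(y_t−ȳ)² = 279.3333
r_2 = 23.1111 / 279.3333 = 0.083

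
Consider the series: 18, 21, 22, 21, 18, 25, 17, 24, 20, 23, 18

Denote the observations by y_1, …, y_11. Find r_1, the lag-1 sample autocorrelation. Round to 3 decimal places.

Mean ȳ = (18 + 21 + 22 + 21 + 18 + 25 + 17 + 24 + 20 + 23 + 18)/11 = 20.6364
Numerator Σ_{t=1}^{10}(y_t−ȳ)(y_{t+1}−ȳ) = -50.4050
Denominator Σ(y_t−ȳ)² = 72.5455
r_1 = -50.4050 / 72.5455 = -0.695

-0.695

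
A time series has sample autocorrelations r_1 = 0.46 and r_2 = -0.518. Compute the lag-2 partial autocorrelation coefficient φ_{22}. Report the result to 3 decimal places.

φ_{22} = (r_2 − r_1²) / (1 − r_1²)
r_1² = (0.46)² = 0.2116
Numerator = -0.518 − 0.2116 = -0.7296; denominator = 1 − 0.2116 = 0.7884
φ_{22} = -0.7296 / 0.7884 = -0.925

-0.925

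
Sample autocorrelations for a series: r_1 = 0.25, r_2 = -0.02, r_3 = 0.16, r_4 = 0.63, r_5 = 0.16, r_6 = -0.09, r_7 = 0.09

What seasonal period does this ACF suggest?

The largest autocorrelation is r_4 = 0.63; the remaining lags stay at or below 0.25.
The dominant spike at lag 4 indicates a seasonal period of 4.

4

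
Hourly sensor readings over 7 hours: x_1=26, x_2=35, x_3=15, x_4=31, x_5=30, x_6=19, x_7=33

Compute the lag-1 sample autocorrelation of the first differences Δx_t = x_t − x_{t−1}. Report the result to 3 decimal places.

First differences Δx: 9, -20, 16, -1, -11, 14
Mean of differences = 1.1667
Numerator Σ(Δx_t−Δx̄)(Δx_{t+1}−Δx̄) = -641.6944
Denominator Σ(Δx_t−Δx̄)² = 1046.8333
r_1(Δx) = -641.6944 / 1046.8333 = -0.613

-0.613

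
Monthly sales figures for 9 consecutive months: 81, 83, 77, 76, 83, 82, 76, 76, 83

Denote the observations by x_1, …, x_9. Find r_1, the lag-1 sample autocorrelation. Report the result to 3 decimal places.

-0.073

Mean x̄ = (81 + 83 + 77 + 76 + 83 + 82 + 76 + 76 + 83)/9 = 79.6667
Numerator Σ_{t=1}^{8}(x_t−x̄)(x_{t+1}−x̄) = -6.4444
Denominator Σ(x_t−x̄)² = 88.0000
r_1 = -6.4444 / 88.0000 = -0.073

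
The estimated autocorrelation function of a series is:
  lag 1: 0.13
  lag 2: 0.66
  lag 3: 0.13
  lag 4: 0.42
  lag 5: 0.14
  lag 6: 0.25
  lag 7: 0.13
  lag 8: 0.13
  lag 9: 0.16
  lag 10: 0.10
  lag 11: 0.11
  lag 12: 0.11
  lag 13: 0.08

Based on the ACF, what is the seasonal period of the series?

2

The largest autocorrelation is r_2 = 0.66, with weaker echoes at lags 4 (0.42) and 6 (0.25); the remaining lags stay at or below 0.16.
The dominant spike at lag 2 indicates a seasonal period of 2.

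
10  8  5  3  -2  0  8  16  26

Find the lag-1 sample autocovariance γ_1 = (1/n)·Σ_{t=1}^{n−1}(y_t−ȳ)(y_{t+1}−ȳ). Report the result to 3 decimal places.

Mean ȳ = (10 + 8 + 5 + 3 − 2 + 0 + 8 + 16 + 26)/9 = 8.2222
Σ_{t=1}^{8}(y_t−ȳ)(y_{t+1}−ȳ) = 292.9506
γ_1 = 292.9506 / 9 = 32.550

32.550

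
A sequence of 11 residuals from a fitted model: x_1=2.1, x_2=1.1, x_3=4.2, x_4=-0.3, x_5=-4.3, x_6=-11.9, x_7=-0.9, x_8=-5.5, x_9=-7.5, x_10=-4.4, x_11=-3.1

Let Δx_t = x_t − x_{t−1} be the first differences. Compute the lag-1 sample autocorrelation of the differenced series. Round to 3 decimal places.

First differences Δx: -1.0, 3.1, -4.5, -4.0, -7.6, 11.0, -4.6, -2.0, 3.1, 1.3
Mean of differences = -0.5200
Numerator Σ(Δx_t−Δx̄)(Δx_{t+1}−Δx̄) = -98.9504
Denominator Σ(Δx_t−Δx̄)² = 259.3760
r_1(Δx) = -98.9504 / 259.3760 = -0.381

-0.381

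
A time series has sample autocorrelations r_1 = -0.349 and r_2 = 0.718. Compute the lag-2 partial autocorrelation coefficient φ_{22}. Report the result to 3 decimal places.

0.679

φ_{22} = (r_2 − r_1²) / (1 − r_1²)
r_1² = (-0.349)² = 0.121801
Numerator = 0.718 − 0.1218 = 0.5962; denominator = 1 − 0.1218 = 0.8782
φ_{22} = 0.5962 / 0.8782 = 0.679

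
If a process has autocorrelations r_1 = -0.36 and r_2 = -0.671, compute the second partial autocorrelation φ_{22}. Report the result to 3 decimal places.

φ_{22} = (r_2 − r_1²) / (1 − r_1²)
r_1² = (-0.36)² = 0.1296
Numerator = -0.671 − 0.1296 = -0.8006; denominator = 1 − 0.1296 = 0.8704
φ_{22} = -0.8006 / 0.8704 = -0.920

-0.920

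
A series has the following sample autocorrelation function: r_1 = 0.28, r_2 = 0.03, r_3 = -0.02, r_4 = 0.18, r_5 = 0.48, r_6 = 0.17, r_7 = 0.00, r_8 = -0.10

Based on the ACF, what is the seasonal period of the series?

5

The largest autocorrelation is r_5 = 0.48; the remaining lags stay at or below 0.28. The elevated value at lag 1 (0.28), dropping to 0.03 at lag 2, reflects decaying short-term dependence rather than seasonality.
The dominant spike at lag 5 indicates a seasonal period of 5.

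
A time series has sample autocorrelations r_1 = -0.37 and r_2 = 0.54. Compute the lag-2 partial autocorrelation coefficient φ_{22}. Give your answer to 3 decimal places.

0.467

φ_{22} = (r_2 − r_1²) / (1 − r_1²)
r_1² = (-0.37)² = 0.1369
Numerator = 0.54 − 0.1369 = 0.4031; denominator = 1 − 0.1369 = 0.8631
φ_{22} = 0.4031 / 0.8631 = 0.467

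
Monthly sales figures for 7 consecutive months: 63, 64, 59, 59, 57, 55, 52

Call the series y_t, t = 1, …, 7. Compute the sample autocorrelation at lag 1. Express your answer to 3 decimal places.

0.512

Mean ȳ = (63 + 64 + 59 + 59 + 57 + 55 + 52)/7 = 58.4286
Σ(y_t−ȳ)(y_{t+1}−ȳ) = (25.4694) + (3.1837) + (0.3265) + (-0.8163) + (4.8980) + (22.0408) = 55.1020
Denominator Σ(y_t−ȳ)² = 107.7143
r_1 = 55.1020 / 107.7143 = 0.512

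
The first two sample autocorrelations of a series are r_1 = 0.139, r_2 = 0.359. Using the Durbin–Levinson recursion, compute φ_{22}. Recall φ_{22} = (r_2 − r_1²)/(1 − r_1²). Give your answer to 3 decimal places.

φ_{22} = (r_2 − r_1²) / (1 − r_1²)
r_1² = (0.139)² = 0.019321
Numerator = 0.359 − 0.0193 = 0.3397; denominator = 1 − 0.0193 = 0.9807
φ_{22} = 0.3397 / 0.9807 = 0.346

0.346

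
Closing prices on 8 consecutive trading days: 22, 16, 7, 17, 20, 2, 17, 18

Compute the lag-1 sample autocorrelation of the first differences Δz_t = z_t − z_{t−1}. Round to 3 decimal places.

First differences Δz: -6, -9, 10, 3, -18, 15, 1
Mean of differences = -0.5714
Numerator Σ(Δz_t−Δz̄)(Δz_{t+1}−Δz̄) = -314.7551
Denominator Σ(Δz_t−Δz̄)² = 773.7143
r_1(Δz) = -314.7551 / 773.7143 = -0.407

-0.407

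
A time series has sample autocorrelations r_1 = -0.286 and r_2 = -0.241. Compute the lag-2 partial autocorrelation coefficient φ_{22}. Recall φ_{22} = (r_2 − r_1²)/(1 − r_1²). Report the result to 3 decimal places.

φ_{22} = (r_2 − r_1²) / (1 − r_1²)
r_1² = (-0.286)² = 0.081796
Numerator = -0.241 − 0.0818 = -0.3228; denominator = 1 − 0.0818 = 0.9182
φ_{22} = -0.3228 / 0.9182 = -0.352

-0.352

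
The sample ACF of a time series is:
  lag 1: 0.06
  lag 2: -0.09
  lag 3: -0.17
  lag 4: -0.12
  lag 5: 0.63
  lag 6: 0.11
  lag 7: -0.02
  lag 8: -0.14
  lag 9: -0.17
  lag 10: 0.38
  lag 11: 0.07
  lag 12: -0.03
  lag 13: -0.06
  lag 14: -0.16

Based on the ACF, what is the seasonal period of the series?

5

The largest autocorrelation is r_5 = 0.63, with a weaker echo at lag 10 (0.38); the remaining lags stay at or below 0.11.
The dominant spike at lag 5 indicates a seasonal period of 5.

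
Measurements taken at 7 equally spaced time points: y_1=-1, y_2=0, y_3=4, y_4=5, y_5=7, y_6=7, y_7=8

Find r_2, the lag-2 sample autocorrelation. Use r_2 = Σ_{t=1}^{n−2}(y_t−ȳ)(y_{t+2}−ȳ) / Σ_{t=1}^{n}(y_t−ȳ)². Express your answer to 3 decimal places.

Mean ȳ = (-1 + 0 + 4 + 5 + 7 + 7 + 8)/7 = 4.2857
Deviations from mean: -5.2857, -4.2857, -0.2857, 0.7143, 2.7143, 2.7143, 3.7143
Numerator Σ_{t=1}^{5}(y_t−ȳ)(y_{t+2}−ȳ) = 9.6939
Denominator Σ(y_t−ȳ)² = 75.4286
r_2 = 9.6939 / 75.4286 = 0.129

0.129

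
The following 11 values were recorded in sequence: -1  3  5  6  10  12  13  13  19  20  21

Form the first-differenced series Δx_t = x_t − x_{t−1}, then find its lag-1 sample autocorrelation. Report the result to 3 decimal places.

-0.356

First differences Δx: 4, 2, 1, 4, 2, 1, 0, 6, 1, 1
Mean of differences = 2.2000
Numerator Σ(Δx_t−Δx̄)(Δx_{t+1}−Δx̄) = -11.2400
Denominator Σ(Δx_t−Δx̄)² = 31.6000
r_1(Δx) = -11.2400 / 31.6000 = -0.356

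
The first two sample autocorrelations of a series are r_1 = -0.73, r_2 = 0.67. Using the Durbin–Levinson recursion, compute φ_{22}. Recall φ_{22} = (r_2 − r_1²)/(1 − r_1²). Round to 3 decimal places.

0.294

φ_{22} = (r_2 − r_1²) / (1 − r_1²)
r_1² = (-0.73)² = 0.5329
Numerator = 0.67 − 0.5329 = 0.1371; denominator = 1 − 0.5329 = 0.4671
φ_{22} = 0.1371 / 0.4671 = 0.294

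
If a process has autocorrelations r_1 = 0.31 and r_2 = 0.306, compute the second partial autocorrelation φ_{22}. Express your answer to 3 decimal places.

0.232

φ_{22} = (r_2 − r_1²) / (1 − r_1²)
r_1² = (0.31)² = 0.0961
Numerator = 0.306 − 0.0961 = 0.2099; denominator = 1 − 0.0961 = 0.9039
φ_{22} = 0.2099 / 0.9039 = 0.232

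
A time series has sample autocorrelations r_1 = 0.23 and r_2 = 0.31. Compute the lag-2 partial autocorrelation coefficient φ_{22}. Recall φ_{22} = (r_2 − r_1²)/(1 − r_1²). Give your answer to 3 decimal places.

φ_{22} = (r_2 − r_1²) / (1 − r_1²)
r_1² = (0.23)² = 0.0529
Numerator = 0.31 − 0.0529 = 0.2571; denominator = 1 − 0.0529 = 0.9471
φ_{22} = 0.2571 / 0.9471 = 0.271

0.271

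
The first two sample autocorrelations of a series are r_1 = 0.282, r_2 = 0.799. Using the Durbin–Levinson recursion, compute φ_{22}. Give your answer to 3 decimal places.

φ_{22} = (r_2 − r_1²) / (1 − r_1²)
r_1² = (0.282)² = 0.079524
Numerator = 0.799 − 0.0795 = 0.7195; denominator = 1 − 0.0795 = 0.9205
φ_{22} = 0.7195 / 0.9205 = 0.782

0.782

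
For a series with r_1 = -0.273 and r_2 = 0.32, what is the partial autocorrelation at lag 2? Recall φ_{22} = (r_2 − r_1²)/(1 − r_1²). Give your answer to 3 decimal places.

0.265

φ_{22} = (r_2 − r_1²) / (1 − r_1²)
r_1² = (-0.273)² = 0.074529
Numerator = 0.32 − 0.0745 = 0.2455; denominator = 1 − 0.0745 = 0.9255
φ_{22} = 0.2455 / 0.9255 = 0.265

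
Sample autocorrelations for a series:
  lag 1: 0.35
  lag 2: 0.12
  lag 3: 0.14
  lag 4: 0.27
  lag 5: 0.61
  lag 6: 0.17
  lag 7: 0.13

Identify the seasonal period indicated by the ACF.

5

The largest autocorrelation is r_5 = 0.61; the remaining lags stay at or below 0.35. The elevated value at lag 1 (0.35), dropping to 0.12 at lag 2, reflects decaying short-term dependence rather than seasonality.
The dominant spike at lag 5 indicates a seasonal period of 5.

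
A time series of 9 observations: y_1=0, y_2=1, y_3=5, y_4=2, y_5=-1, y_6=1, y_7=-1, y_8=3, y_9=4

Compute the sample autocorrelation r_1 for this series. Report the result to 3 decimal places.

0.056

Mean ȳ = (0 + 1 + 5 + 2 − 1 + 1 − 1 + 3 + 4)/9 = 1.5556
Numerator Σ_{t=1}^{8}(y_t−ȳ)(y_{t+1}−ȳ) = 2.0247
Denominator Σ(y_t−ȳ)² = 36.2222
r_1 = 2.0247 / 36.2222 = 0.056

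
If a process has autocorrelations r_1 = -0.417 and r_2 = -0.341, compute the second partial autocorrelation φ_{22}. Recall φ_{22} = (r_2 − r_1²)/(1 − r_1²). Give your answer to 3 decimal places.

-0.623

φ_{22} = (r_2 − r_1²) / (1 − r_1²)
r_1² = (-0.417)² = 0.173889
Numerator = -0.341 − 0.1739 = -0.5149; denominator = 1 − 0.1739 = 0.8261
φ_{22} = -0.5149 / 0.8261 = -0.623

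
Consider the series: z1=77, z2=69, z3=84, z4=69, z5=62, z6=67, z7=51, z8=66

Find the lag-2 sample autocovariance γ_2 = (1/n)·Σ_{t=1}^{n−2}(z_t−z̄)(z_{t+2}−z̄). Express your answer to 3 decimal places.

18.840

Mean z̄ = (77 + 69 + 84 + 69 + 62 + 67 + 51 + 66)/8 = 68.1250
Σ_{t=1}^{6}(z_t−z̄)(z_{t+2}−z̄) = 150.7188
γ_2 = 150.7188 / 8 = 18.840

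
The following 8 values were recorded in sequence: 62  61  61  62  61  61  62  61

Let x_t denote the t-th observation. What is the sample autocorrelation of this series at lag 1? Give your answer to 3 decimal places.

-0.475

Mean x̄ = (62 + 61 + 61 + 62 + 61 + 61 + 62 + 61)/8 = 61.3750
Deviations from mean: 0.6250, -0.3750, -0.3750, 0.6250, -0.3750, -0.3750, 0.6250, -0.3750
Σ(x_t−x̄)(x_{t+1}−x̄) = (-0.2344) + (0.1406) + (-0.2344) + (-0.2344) + (0.1406) + (-0.2344) + (-0.2344) = -0.8906
Denominator Σ(x_t−x̄)² = 1.8750
r_1 = -0.8906 / 1.8750 = -0.475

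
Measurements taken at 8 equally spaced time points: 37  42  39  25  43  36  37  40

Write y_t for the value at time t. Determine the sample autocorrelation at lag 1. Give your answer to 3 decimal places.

Mean ȳ = (37 + 42 + 39 + 25 + 43 + 36 + 37 + 40)/8 = 37.3750
Deviations from mean: -0.3750, 4.6250, 1.6250, -12.3750, 5.6250, -1.3750, -0.3750, 2.6250
Σ(y_t−ȳ)(y_{t+1}−ȳ) = (-1.7344) + (7.5156) + (-20.1094) + (-69.6094) + (-7.7344) + (0.5156) + (-0.9844) = -92.1406
Denominator Σ(y_t−ȳ)² = 217.8750
r_1 = -92.1406 / 217.8750 = -0.423

-0.423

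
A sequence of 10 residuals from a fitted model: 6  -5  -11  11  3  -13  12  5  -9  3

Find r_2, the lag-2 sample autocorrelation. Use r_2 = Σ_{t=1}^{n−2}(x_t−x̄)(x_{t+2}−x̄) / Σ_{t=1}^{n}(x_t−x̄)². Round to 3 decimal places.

-0.569

Mean x̄ = (6 − 5 − 11 + 11 + 3 − 13 + 12 + 5 − 9 + 3)/10 = 0.2000
Numerator Σ_{t=1}^{8}(x_t−x̄)(x_{t+2}−x̄) = -420.4800
Denominator Σ(x_t−x̄)² = 739.6000
r_2 = -420.4800 / 739.6000 = -0.569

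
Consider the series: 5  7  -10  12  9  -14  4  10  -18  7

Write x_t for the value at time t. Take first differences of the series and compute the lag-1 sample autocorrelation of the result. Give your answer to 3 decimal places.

First differences Δx: 2, -17, 22, -3, -23, 18, 6, -28, 25
Mean of differences = 0.2222
Numerator Σ(Δx_t−Δx̄)(Δx_{t+1}−Δx̄) = -1573.4938
Denominator Σ(Δx_t−Δx̄)² = 3083.5556
r_1(Δx) = -1573.4938 / 3083.5556 = -0.510

-0.510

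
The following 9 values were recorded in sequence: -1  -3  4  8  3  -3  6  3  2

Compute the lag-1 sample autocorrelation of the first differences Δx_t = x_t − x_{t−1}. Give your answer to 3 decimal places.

-0.256

First differences Δx: -2, 7, 4, -5, -6, 9, -3, -1
Mean of differences = 0.3750
Numerator Σ(Δx_t−Δx̄)(Δx_{t+1}−Δx̄) = -56.3906
Denominator Σ(Δx_t−Δx̄)² = 219.8750
r_1(Δx) = -56.3906 / 219.8750 = -0.256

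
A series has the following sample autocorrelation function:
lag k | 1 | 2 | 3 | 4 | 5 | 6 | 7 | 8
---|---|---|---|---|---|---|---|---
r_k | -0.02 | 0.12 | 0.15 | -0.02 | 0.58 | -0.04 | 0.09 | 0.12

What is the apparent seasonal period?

The largest autocorrelation is r_5 = 0.58; the remaining lags stay at or below 0.15.
The dominant spike at lag 5 indicates a seasonal period of 5.

5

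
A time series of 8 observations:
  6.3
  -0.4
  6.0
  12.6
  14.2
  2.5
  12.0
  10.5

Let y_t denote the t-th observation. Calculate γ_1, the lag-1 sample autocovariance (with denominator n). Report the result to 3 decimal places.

0.532

Mean ȳ = (6.3 − 0.4 + 6.0 + 12.6 + 14.2 + 2.5 + 12.0 + 10.5)/8 = 7.9625
Deviations: -1.6625, -8.3625, -1.9625, 4.6375, 6.2375, -5.4625, 4.0375, 2.5375
Σ_{t=1}^{7}(y_t−ȳ)(y_{t+1}−ȳ) = 4.2573
γ_1 = 4.2573 / 8 = 0.532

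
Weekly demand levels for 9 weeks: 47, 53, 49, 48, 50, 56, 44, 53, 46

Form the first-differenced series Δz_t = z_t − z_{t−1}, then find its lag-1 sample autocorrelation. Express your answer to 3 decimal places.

-0.690

First differences Δz: 6, -4, -1, 2, 6, -12, 9, -7
Mean of differences = -0.1250
Numerator Σ(Δz_t−Δz̄)(Δz_{t+1}−Δz̄) = -253.0156
Denominator Σ(Δz_t−Δz̄)² = 366.8750
r_1(Δz) = -253.0156 / 366.8750 = -0.690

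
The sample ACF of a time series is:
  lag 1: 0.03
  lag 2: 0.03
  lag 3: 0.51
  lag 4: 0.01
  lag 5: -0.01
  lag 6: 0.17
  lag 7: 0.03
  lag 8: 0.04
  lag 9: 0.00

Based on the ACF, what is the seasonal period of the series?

The largest autocorrelation is r_3 = 0.51, with a weaker echo at lag 6 (0.17); the remaining lags stay at or below 0.04.
The dominant spike at lag 3 indicates a seasonal period of 3.

3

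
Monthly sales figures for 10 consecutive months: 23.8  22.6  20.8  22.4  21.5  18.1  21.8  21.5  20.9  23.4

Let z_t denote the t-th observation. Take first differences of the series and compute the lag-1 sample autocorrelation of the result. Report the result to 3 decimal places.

First differences Δz: -1.2, -1.8, 1.6, -0.9, -3.4, 3.7, -0.3, -0.6, 2.5
Mean of differences = -0.0444
Numerator Σ(Δz_t−Δz̄)(Δz_{t+1}−Δz̄) = -14.1875
Denominator Σ(Δz_t−Δz̄)² = 39.9822
r_1(Δz) = -14.1875 / 39.9822 = -0.355

-0.355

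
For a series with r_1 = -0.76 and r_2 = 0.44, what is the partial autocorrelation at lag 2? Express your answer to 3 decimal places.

-0.326

φ_{22} = (r_2 − r_1²) / (1 − r_1²)
r_1² = (-0.76)² = 0.5776
Numerator = 0.44 − 0.5776 = -0.1376; denominator = 1 − 0.5776 = 0.4224
φ_{22} = -0.1376 / 0.4224 = -0.326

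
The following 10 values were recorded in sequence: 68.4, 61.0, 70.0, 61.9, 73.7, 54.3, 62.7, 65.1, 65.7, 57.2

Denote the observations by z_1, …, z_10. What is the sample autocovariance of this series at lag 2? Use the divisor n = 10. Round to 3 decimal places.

7.830

Mean z̄ = (68.4 + 61.0 + 70.0 + 61.9 + 73.7 + 54.3 + 62.7 + 65.1 + 65.7 + 57.2)/10 = 64.0000
Σ_{t=1}^{8}(z_t−z̄)(z_{t+2}−z̄) = 78.3000
γ_2 = 78.3000 / 10 = 7.830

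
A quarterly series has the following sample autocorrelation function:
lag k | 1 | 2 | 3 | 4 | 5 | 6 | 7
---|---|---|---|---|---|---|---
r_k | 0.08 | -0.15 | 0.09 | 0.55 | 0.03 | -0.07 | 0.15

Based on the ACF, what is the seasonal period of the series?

The largest autocorrelation is r_4 = 0.55; the remaining lags stay at or below 0.15.
The dominant spike at lag 4 indicates a seasonal period of 4.

4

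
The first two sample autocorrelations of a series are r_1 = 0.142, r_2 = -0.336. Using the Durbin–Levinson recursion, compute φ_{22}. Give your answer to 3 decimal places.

φ_{22} = (r_2 − r_1²) / (1 − r_1²)
r_1² = (0.142)² = 0.020164
Numerator = -0.336 − 0.0202 = -0.3562; denominator = 1 − 0.0202 = 0.9798
φ_{22} = -0.3562 / 0.9798 = -0.363

-0.363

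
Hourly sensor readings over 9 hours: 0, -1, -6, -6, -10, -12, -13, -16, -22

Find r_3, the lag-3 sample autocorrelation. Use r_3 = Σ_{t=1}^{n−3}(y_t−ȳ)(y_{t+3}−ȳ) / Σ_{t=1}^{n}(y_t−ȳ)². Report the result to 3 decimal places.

Mean ȳ = (0 − 1 − 6 − 6 − 10 − 12 − 13 − 16 − 22)/9 = -9.5556
Numerator Σ_{t=1}^{6}(y_t−ȳ)(y_{t+3}−ȳ) = 42.5185
Denominator Σ(y_t−ȳ)² = 404.2222
r_3 = 42.5185 / 404.2222 = 0.105

0.105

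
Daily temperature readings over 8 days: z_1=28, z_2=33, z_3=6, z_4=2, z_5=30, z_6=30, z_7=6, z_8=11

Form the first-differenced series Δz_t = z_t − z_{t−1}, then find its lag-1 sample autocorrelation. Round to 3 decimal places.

First differences Δz: 5, -27, -4, 28, 0, -24, 5
Mean of differences = -2.4286
Numerator Σ(Δz_t−Δz̄)(Δz_{t+1}−Δz̄) = -330.4694
Denominator Σ(Δz_t−Δz̄)² = 2113.7143
r_1(Δz) = -330.4694 / 2113.7143 = -0.156

-0.156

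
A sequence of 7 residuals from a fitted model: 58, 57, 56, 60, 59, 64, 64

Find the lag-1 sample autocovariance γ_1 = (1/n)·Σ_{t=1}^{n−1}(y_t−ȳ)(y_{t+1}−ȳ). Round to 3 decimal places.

4.111

Mean ȳ = (58 + 57 + 56 + 60 + 59 + 64 + 64)/7 = 59.7143
Σ_{t=1}^{6}(y_t−ȳ)(y_{t+1}−ȳ) = 28.7755
γ_1 = 28.7755 / 7 = 4.111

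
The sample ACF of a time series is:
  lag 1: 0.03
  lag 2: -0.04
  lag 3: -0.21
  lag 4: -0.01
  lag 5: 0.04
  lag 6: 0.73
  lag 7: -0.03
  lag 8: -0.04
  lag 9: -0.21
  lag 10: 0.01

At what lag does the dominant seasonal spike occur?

6

The largest autocorrelation is r_6 = 0.73; the remaining lags stay at or below 0.04.
The dominant spike at lag 6 indicates a seasonal period of 6.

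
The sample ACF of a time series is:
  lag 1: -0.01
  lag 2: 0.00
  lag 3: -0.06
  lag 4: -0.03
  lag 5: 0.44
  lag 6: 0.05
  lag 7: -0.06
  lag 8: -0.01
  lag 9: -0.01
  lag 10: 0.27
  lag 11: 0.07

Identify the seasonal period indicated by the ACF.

The largest autocorrelation is r_5 = 0.44, with a weaker echo at lag 10 (0.27); the remaining lags stay at or below 0.07.
The dominant spike at lag 5 indicates a seasonal period of 5.

5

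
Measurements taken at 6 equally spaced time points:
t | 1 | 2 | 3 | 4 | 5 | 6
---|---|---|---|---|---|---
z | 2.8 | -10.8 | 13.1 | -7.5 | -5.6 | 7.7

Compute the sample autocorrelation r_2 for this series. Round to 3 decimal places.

-0.030

Mean z̄ = (2.8 − 10.8 + 13.1 − 7.5 − 5.6 + 7.7)/6 = -0.0500
Deviations from mean: 2.8500, -10.7500, 13.1500, -7.4500, -5.5500, 7.7500
Σ(z_t−z̄)(z_{t+2}−z̄) = (37.4775) + (80.0875) + (-72.9825) + (-57.7375) = -13.1550
Denominator Σ(z_t−z̄)² = 442.9750
r_2 = -13.1550 / 442.9750 = -0.030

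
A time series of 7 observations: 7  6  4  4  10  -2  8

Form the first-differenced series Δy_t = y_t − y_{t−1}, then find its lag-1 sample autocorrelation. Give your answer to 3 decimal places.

First differences Δy: -1, -2, 0, 6, -12, 10
Mean of differences = 0.1667
Numerator Σ(Δy_t−Δȳ)(Δy_{t+1}−Δȳ) = -188.6944
Denominator Σ(Δy_t−Δȳ)² = 284.8333
r_1(Δy) = -188.6944 / 284.8333 = -0.662

-0.662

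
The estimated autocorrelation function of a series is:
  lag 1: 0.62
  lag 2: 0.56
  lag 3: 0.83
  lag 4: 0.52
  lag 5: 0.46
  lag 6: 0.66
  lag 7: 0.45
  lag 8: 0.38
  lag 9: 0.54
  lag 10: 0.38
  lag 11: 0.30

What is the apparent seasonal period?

The largest autocorrelation is r_3 = 0.83, with a weaker echo at lag 6 (0.66); the remaining lags stay at or below 0.62. The elevated value at lag 1 (0.62), dropping to 0.56 at lag 2, reflects decaying short-term dependence rather than seasonality.
The dominant spike at lag 3 indicates a seasonal period of 3.

3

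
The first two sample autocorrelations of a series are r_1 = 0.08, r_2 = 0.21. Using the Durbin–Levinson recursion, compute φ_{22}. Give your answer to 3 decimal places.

0.205

φ_{22} = (r_2 − r_1²) / (1 − r_1²)
r_1² = (0.08)² = 0.0064
Numerator = 0.21 − 0.0064 = 0.2036; denominator = 1 − 0.0064 = 0.9936
φ_{22} = 0.2036 / 0.9936 = 0.205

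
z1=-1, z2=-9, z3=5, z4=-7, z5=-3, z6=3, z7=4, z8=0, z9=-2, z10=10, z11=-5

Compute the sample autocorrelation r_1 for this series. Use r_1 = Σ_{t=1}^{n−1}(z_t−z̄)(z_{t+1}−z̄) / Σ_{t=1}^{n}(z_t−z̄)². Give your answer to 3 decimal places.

-0.369

Mean z̄ = (-1 − 9 + 5 − 7 − 3 + 3 + 4 + 0 − 2 + 10 − 5)/11 = -0.4545
Numerator Σ_{t=1}^{10}(z_t−z̄)(z_{t+1}−z̄) = -116.7521
Denominator Σ(z_t−z̄)² = 316.7273
r_1 = -116.7521 / 316.7273 = -0.369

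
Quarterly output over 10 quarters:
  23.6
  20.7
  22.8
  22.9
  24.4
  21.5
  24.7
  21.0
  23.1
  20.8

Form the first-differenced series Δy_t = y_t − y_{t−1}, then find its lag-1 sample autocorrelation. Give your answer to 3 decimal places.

First differences Δy: -2.9, 2.1, 0.1, 1.5, -2.9, 3.2, -3.7, 2.1, -2.3
Mean of differences = -0.3111
Numerator Σ(Δy_t−Δȳ)(Δy_{t+1}−Δȳ) = -43.1501
Denominator Σ(Δy_t−Δȳ)² = 56.2489
r_1(Δy) = -43.1501 / 56.2489 = -0.767

-0.767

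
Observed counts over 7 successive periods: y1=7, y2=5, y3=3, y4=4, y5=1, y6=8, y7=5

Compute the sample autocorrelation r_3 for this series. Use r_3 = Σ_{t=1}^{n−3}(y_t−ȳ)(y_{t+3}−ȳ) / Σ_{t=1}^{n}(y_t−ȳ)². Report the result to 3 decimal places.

-0.255

Mean ȳ = (7 + 5 + 3 + 4 + 1 + 8 + 5)/7 = 4.7143
Deviations from mean: 2.2857, 0.2857, -1.7143, -0.7143, -3.7143, 3.2857, 0.2857
Numerator Σ_{t=1}^{4}(y_t−ȳ)(y_{t+3}−ȳ) = -8.5306
Denominator Σ(y_t−ȳ)² = 33.4286
r_3 = -8.5306 / 33.4286 = -0.255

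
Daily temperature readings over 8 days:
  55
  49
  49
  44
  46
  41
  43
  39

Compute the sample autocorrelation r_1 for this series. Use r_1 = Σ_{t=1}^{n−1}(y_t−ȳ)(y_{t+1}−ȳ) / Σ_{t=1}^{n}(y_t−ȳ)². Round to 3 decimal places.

0.350

Mean ȳ = (55 + 49 + 49 + 44 + 46 + 41 + 43 + 39)/8 = 45.7500
Deviations from mean: 9.2500, 3.2500, 3.2500, -1.7500, 0.2500, -4.7500, -2.7500, -6.7500
Σ(y_t−ȳ)(y_{t+1}−ȳ) = (30.0625) + (10.5625) + (-5.6875) + (-0.4375) + (-1.1875) + (13.0625) + (18.5625) = 64.9375
Denominator Σ(y_t−ȳ)² = 185.5000
r_1 = 64.9375 / 185.5000 = 0.350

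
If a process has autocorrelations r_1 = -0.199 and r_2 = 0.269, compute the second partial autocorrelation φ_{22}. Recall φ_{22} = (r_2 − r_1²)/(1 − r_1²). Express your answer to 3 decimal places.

φ_{22} = (r_2 − r_1²) / (1 − r_1²)
r_1² = (-0.199)² = 0.039601
Numerator = 0.269 − 0.0396 = 0.2294; denominator = 1 − 0.0396 = 0.9604
φ_{22} = 0.2294 / 0.9604 = 0.239

0.239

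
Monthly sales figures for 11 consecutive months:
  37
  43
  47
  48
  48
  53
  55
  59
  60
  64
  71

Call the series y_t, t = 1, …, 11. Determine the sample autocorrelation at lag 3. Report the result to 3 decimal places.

Mean ȳ = (37 + 43 + 47 + 48 + 48 + 53 + 55 + 59 + 60 + 64 + 71)/11 = 53.1818
Numerator Σ_{t=1}^{8}(y_t−ȳ)(y_{t+3}−ȳ) = 220.2645
Denominator Σ(y_t−ȳ)² = 975.6364
r_3 = 220.2645 / 975.6364 = 0.226

0.226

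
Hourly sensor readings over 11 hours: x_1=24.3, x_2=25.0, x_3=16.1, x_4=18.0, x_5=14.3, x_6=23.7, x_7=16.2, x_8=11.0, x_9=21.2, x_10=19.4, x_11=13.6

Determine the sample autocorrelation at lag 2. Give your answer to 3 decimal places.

Mean x̄ = (24.3 + 25.0 + 16.1 + 18.0 + 14.3 + 23.7 + 16.2 + 11.0 + 21.2 + 19.4 + 13.6)/11 = 18.4364
Numerator Σ_{t=1}^{9}(x_t−x̄)(x_{t+2}−x̄) = -65.8008
Denominator Σ(x_t−x̄)² = 220.1855
r_2 = -65.8008 / 220.1855 = -0.299

-0.299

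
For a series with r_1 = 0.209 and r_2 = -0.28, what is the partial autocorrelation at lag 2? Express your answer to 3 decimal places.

φ_{22} = (r_2 − r_1²) / (1 − r_1²)
r_1² = (0.209)² = 0.043681
Numerator = -0.28 − 0.0437 = -0.3237; denominator = 1 − 0.0437 = 0.9563
φ_{22} = -0.3237 / 0.9563 = -0.338

-0.338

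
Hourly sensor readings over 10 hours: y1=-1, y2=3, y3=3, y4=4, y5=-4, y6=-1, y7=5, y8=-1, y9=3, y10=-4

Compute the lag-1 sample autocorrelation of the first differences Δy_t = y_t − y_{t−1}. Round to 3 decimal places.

First differences Δy: 4, 0, 1, -8, 3, 6, -6, 4, -7
Mean of differences = -0.3333
Numerator Σ(Δy_t−Δȳ)(Δy_{t+1}−Δȳ) = -102.1111
Denominator Σ(Δy_t−Δȳ)² = 226.0000
r_1(Δy) = -102.1111 / 226.0000 = -0.452

-0.452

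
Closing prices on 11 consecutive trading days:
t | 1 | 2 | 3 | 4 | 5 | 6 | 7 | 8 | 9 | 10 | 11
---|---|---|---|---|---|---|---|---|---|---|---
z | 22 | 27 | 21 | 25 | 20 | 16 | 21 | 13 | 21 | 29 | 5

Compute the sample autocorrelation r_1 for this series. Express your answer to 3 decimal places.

-0.261

Mean z̄ = (22 + 27 + 21 + 25 + 20 + 16 + 21 + 13 + 21 + 29 + 5)/11 = 20.0000
Numerator Σ_{t=1}^{10}(z_t−z̄)(z_{t+1}−z̄) = -118.0000
Denominator Σ(z_t−z̄)² = 452.0000
r_1 = -118.0000 / 452.0000 = -0.261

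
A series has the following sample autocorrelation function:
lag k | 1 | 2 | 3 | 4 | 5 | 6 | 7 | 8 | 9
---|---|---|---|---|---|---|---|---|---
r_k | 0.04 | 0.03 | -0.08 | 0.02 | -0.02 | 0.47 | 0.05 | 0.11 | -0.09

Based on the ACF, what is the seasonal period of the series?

The largest autocorrelation is r_6 = 0.47; the remaining lags stay at or below 0.11.
The dominant spike at lag 6 indicates a seasonal period of 6.

6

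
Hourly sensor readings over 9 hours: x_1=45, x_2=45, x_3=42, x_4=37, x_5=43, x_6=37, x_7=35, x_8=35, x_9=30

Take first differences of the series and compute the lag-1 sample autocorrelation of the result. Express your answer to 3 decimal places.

-0.573

First differences Δx: 0, -3, -5, 6, -6, -2, 0, -5
Mean of differences = -1.8750
Numerator Σ(Δx_t−Δx̄)(Δx_{t+1}−Δx̄) = -61.2656
Denominator Σ(Δx_t−Δx̄)² = 106.8750
r_1(Δx) = -61.2656 / 106.8750 = -0.573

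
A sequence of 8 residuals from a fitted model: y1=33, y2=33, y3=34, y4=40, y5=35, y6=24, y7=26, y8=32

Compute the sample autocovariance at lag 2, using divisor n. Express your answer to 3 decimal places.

Mean ȳ = (33 + 33 + 34 + 40 + 35 + 24 + 26 + 32)/8 = 32.1250
Deviations: 0.8750, 0.8750, 1.8750, 7.8750, 2.8750, -8.1250, -6.1250, -0.1250
Σ_{t=1}^{6}(y_t−ȳ)(y_{t+2}−ȳ) = -66.6563
γ_2 = -66.6563 / 8 = -8.332

-8.332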